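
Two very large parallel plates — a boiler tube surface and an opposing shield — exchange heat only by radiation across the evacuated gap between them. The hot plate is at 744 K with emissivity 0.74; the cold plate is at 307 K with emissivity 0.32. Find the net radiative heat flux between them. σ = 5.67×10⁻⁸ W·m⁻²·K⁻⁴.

q ≈ 4850 W/m²

For two infinite grey parallel plates, q = σ(T₁⁴ − T₂⁴)/(1/ε₁ + 1/ε₂ − 1).
T₁⁴ − T₂⁴ = 3.064×10¹¹ − 8.883×10⁹ = 2.975×10¹¹ K⁴.
1/ε₁ + 1/ε₂ − 1 = 1.351 + 3.125 − 1 = 3.476.
q = 5.67×10⁻⁸ × 2.975×10¹¹ / 3.476.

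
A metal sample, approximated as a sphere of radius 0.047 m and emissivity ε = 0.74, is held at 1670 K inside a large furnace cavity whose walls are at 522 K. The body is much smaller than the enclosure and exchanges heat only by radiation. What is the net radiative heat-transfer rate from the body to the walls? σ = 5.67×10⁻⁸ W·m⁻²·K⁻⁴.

P_net ≈ 8970 W

For a small grey body in a large enclosure: P_net = εσA(T_body⁴ − T_wall⁴).
A = 4πr² = 0.02776 m²; T_body⁴ − T_wall⁴ = 7.778×10¹² − 7.425×10¹⁰ = 7.704×10¹² K⁴.
|P_net| = 0.74·5.67×10⁻⁸·0.02776·7.704×10¹².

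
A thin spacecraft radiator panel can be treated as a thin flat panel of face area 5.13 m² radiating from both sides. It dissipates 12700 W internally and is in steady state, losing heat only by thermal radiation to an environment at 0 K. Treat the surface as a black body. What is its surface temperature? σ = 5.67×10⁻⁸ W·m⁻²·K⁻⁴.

Steady state: internal power = radiated power, P = εσA T⁴.
Radiating area A = 2·5.13 = 10.26 m².
T⁴ = P/(εσA) = 12700/(1.0·5.67×10⁻⁸·10.26) = 2.183×10¹⁰ K⁴.
T = (2.183×10¹⁰)^(1/4).

T ≈ 384 K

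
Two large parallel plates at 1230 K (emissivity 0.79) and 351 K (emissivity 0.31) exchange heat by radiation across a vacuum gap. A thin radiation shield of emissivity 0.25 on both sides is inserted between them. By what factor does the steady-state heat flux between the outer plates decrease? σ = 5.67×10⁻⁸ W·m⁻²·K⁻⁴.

factor ≈ 3.00

Without shield: q₀ = σΔ(T⁴)/(1/ε₁+1/ε₂−1) with denominator 3.492.
With shield the two gaps are in series; the resistances add: (1/ε₁+1/ε_s−1)+(1/ε_s+1/ε₂−1) = 4.266+6.226 = 10.49.
Heat-flux ratio q₀/q = 10.49/3.492.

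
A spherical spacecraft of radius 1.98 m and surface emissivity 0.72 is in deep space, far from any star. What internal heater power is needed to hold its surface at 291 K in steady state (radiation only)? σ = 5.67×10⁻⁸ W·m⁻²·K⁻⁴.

P ≈ 14400 W

P = εσ·4πr²·T⁴.
4πr² = 49.27 m²; T⁴ = 7.171×10⁹ K⁴.
P = 0.72·5.67×10⁻⁸·49.27·7.171×10⁹.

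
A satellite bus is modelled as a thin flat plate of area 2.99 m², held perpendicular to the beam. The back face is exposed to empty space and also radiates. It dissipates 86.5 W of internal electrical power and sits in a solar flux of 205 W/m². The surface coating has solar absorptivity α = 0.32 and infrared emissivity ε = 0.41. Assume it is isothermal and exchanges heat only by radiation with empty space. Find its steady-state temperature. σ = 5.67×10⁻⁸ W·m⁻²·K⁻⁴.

At steady state, absorbed solar power + internal power = radiated power.
Absorbed: α·S·A_cross = 0.32·205·2.990 = 196.1 W (cross-section A).
Total input = 196.1 + 86.5 = 282.6 W.
Radiated: εσ·A_surf·T⁴ with A_surf = 2A = 5.980 m².
T⁴ = 282.6/(0.41·5.67×10⁻⁸·5.980) = 2.033×10⁹ K⁴.

T ≈ 212 K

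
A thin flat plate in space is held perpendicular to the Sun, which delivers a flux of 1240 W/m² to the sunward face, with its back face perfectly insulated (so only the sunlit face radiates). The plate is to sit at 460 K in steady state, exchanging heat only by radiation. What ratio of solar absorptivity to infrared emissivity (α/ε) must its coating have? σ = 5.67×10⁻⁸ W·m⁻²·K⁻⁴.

α/ε ≈ 2.05

Balance: αS·A = εσ·1A·T⁴ ⇒ α/ε = σT⁴/S.
α/ε = 5.67×10⁻⁸·(460)⁴/1240 = 5.67×10⁻⁸·4.477×10¹⁰/1240.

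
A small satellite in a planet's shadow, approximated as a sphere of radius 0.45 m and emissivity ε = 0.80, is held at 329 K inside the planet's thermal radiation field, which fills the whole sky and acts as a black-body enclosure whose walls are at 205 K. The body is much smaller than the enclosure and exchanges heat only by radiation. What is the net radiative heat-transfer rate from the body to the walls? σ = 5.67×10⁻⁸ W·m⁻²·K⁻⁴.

For a small grey body in a large enclosure: P_net = εσA(T_body⁴ − T_wall⁴).
A = 4πr² = 2.545 m²; T_body⁴ − T_wall⁴ = 1.172×10¹⁰ − 1.766×10⁹ = 9.950×10⁹ K⁴.
|P_net| = 0.80·5.67×10⁻⁸·2.545·9.950×10⁹.

P_net ≈ 1150 W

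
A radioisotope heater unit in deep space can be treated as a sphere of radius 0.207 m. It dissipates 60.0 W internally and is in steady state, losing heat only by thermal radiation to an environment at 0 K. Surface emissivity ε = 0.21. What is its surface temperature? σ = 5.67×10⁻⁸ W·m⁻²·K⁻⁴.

T ≈ 311 K

Steady state: internal power = radiated power, P = εσA T⁴.
Radiating area A = 4πr² = 0.5385 m².
T⁴ = P/(εσA) = 60.0/(0.21·5.67×10⁻⁸·0.5385) = 9.358×10⁹ K⁴.
T = (9.358×10⁹)^(1/4).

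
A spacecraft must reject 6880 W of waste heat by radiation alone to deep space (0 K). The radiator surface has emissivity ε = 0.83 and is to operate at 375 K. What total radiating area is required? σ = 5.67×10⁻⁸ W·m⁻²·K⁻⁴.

P = εσA T⁴ ⇒ A = P/(εσT⁴).
T⁴ = 1.978×10¹⁰ K⁴.
A = 6880/(0.83 × 5.67×10⁻⁸ × 1.978×10¹⁰).

A ≈ 7.39 m²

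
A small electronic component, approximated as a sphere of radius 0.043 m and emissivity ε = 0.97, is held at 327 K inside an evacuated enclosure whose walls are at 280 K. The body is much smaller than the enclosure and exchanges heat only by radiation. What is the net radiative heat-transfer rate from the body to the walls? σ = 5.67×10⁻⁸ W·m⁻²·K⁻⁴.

P_net ≈ 6.76 W

For a small grey body in a large enclosure: P_net = εσA(T_body⁴ − T_wall⁴).
A = 4πr² = 0.02324 m²; T_body⁴ − T_wall⁴ = 1.143×10¹⁰ − 6.147×10⁹ = 5.287×10⁹ K⁴.
|P_net| = 0.97·5.67×10⁻⁸·0.02324·5.287×10⁹.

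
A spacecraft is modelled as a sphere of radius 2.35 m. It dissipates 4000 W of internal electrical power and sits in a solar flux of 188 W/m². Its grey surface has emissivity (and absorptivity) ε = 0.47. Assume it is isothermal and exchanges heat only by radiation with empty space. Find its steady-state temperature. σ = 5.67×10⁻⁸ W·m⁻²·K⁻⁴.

T ≈ 234 K

At steady state, absorbed solar power + internal power = radiated power.
Absorbed: α·S·A_cross = 0.47·188·17.35 = 1533 W (cross-section πr²).
Total input = 1533 + 4000 = 5533 W.
Radiated: εσ·A_surf·T⁴ with A_surf = 4πr² = 69.40 m².
T⁴ = 5533/(0.47·5.67×10⁻⁸·69.40) = 2.992×10⁹ K⁴.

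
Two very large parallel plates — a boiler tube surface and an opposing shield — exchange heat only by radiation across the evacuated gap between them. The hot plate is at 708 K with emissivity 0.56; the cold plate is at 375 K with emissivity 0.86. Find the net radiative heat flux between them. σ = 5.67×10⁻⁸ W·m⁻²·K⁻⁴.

q ≈ 6740 W/m²

For two infinite grey parallel plates, q = σ(T₁⁴ − T₂⁴)/(1/ε₁ + 1/ε₂ − 1).
T₁⁴ − T₂⁴ = 2.513×10¹¹ − 1.978×10¹⁰ = 2.315×10¹¹ K⁴.
1/ε₁ + 1/ε₂ − 1 = 1.786 + 1.163 − 1 = 1.949.
q = 5.67×10⁻⁸ × 2.315×10¹¹ / 1.949.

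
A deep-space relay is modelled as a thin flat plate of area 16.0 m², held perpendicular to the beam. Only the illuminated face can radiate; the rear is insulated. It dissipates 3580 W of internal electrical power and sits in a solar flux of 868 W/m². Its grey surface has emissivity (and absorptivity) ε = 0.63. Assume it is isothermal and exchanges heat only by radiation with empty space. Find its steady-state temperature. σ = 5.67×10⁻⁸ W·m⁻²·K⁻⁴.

T ≈ 383 K

At steady state, absorbed solar power + internal power = radiated power.
Absorbed: α·S·A_cross = 0.63·868·16.00 = 8749 W (cross-section A).
Total input = 8749 + 3580 = 12330 W.
Radiated: εσ·A_surf·T⁴ with A_surf = A = 16.00 m².
T⁴ = 12330/(0.63·5.67×10⁻⁸·16.00) = 2.157×10¹⁰ K⁴.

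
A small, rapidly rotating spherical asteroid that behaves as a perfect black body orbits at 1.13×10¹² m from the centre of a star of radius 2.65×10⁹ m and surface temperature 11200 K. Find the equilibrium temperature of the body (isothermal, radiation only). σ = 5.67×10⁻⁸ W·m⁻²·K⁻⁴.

The star's surface emits σT_*⁴; at distance d the flux is S = σT_*⁴(R_*/d)².
S = 5.67×10⁻⁸·(11200)⁴·(2.65×10⁹/1.13×10¹²)² = 4907 W/m².
For an isothermal sphere T⁴ = (1−a)S/(4σ) = 2.163×10¹⁰ K⁴.

T ≈ 384 K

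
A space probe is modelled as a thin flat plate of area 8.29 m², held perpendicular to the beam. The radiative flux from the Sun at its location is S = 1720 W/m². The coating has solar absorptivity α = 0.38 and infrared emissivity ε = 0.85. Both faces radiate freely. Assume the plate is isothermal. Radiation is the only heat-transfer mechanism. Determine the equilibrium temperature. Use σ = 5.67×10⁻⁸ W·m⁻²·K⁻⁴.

At equilibrium, absorbed power = emitted power.
Absorbing cross-section = A = 8.290 m²; emitting surface = 2A = 16.58 m² (ratio 2).
αS·A_cross = εσ·A_surf·T⁴  ⇒  T⁴ = αS/(ε·2σ).
T⁴ = 0.380·1720/(0.85·2·5.67×10⁻⁸) = 6.781×10⁹ K⁴.
T = (6.781×10⁹)^(1/4).

T ≈ 287 K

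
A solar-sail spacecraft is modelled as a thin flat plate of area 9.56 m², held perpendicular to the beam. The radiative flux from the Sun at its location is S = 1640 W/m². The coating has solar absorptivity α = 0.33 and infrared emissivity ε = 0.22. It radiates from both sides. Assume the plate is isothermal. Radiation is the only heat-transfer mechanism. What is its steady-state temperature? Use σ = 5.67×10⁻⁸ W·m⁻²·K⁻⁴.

T ≈ 384 K

At equilibrium, absorbed power = emitted power.
Absorbing cross-section = A = 9.560 m²; emitting surface = 2A = 19.12 m² (ratio 2).
αS·A_cross = εσ·A_surf·T⁴  ⇒  T⁴ = αS/(ε·2σ).
T⁴ = 0.330·1640/(0.22·2·5.67×10⁻⁸) = 2.169×10¹⁰ K⁴.
T = (2.169×10¹⁰)^(1/4).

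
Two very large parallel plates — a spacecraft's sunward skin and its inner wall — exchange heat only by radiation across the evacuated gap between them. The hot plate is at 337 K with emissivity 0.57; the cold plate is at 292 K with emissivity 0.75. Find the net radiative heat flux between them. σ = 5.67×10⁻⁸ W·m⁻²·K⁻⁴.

For two infinite grey parallel plates, q = σ(T₁⁴ − T₂⁴)/(1/ε₁ + 1/ε₂ − 1).
T₁⁴ − T₂⁴ = 1.290×10¹⁰ − 7.270×10⁹ = 5.628×10⁹ K⁴.
1/ε₁ + 1/ε₂ − 1 = 1.754 + 1.333 − 1 = 2.088.
q = 5.67×10⁻⁸ × 5.628×10⁹ / 2.088.

q ≈ 153 W/m²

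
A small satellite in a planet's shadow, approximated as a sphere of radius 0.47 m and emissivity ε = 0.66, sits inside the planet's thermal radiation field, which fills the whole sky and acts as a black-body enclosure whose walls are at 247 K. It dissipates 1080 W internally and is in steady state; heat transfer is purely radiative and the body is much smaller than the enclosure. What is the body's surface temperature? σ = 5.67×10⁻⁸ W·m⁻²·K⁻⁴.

For a small grey body in a large enclosure, net radiated power = εσA(T⁴ − T_w⁴).
Steady state: P = εσA(T⁴ − T_w⁴) with A = 4πr² = 2.776 m².
T⁴ = P/(εσA) + T_w⁴ = 1080/(0.66·5.67×10⁻⁸·2.776) + (247)⁴
    = 1.040×10¹⁰ + 3.722×10⁹ = 1.412×10¹⁰ K⁴.

T ≈ 345 K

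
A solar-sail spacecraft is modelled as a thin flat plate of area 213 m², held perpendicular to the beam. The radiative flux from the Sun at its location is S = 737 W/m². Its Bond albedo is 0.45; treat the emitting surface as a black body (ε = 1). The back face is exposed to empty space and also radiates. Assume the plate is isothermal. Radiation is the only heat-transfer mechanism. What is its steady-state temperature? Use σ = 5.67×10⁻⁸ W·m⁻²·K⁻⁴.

At equilibrium, absorbed power = emitted power.
Absorbing cross-section = A = 213.0 m²; emitting surface = 2A = 426.0 m² (ratio 2).
(1−a)S·A_cross = εσ·A_surf·T⁴  ⇒  T⁴ = (1−a)S/(2σ).
T⁴ = 0.550·737/(2·5.67×10⁻⁸) = 3.575×10⁹ K⁴.
T = (3.575×10⁹)^(1/4).

T ≈ 245 K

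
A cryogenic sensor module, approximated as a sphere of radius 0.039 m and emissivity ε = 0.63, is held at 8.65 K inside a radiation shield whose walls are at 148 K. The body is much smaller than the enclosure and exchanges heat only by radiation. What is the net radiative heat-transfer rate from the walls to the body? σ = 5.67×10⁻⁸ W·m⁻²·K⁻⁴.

For a small grey body in a large enclosure: P_net = εσA(T_body⁴ − T_wall⁴).
A = 4πr² = 0.01911 m²; T_body⁴ − T_wall⁴ = 5598 − 4.798×10⁸ = -4.798×10⁸ K⁴.
|P_net| = 0.63·5.67×10⁻⁸·0.01911·4.798×10⁸.

P_net ≈ 0.328 W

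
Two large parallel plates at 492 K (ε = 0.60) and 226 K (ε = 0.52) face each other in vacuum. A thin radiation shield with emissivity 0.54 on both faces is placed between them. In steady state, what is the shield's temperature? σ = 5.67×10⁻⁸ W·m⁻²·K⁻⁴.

In steady state the net flux on the hot side equals that on the cold side.
σ(T₁⁴−T_s⁴)/D₁ = σ(T_s⁴−T₂⁴)/D₂, with D₁ = 1/ε₁+1/ε_s−1 = 2.519, D₂ = 1/ε_s+1/ε₂−1 = 2.775.
Solve for T_s⁴: T_s⁴ = (D₂·T₁⁴ + D₁·T₂⁴)/(D₁+D₂) = 3.196×10¹⁰ K⁴.

T_s ≈ 423 K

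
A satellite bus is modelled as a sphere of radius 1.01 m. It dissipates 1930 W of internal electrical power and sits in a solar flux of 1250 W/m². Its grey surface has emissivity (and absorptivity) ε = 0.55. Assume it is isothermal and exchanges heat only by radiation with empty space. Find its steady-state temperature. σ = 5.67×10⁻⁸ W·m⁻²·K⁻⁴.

T ≈ 319 K

At steady state, absorbed solar power + internal power = radiated power.
Absorbed: α·S·A_cross = 0.55·1250·3.205 = 2203 W (cross-section πr²).
Total input = 2203 + 1930 = 4133 W.
Radiated: εσ·A_surf·T⁴ with A_surf = 4πr² = 12.82 m².
T⁴ = 4133/(0.55·5.67×10⁻⁸·12.82) = 1.034×10¹⁰ K⁴.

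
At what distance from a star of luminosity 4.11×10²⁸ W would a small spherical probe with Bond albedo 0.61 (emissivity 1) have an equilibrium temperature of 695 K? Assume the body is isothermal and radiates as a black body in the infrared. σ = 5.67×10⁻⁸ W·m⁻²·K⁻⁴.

For an isothermal black-emitting sphere, (1−a)S·πr² = σ·4πr²·T⁴ ⇒ S = 4σT⁴/(1−a).
S = 4·5.67×10⁻⁸·(695)⁴/0.390 = 1.357×10⁵ W/m².
Flux falls as S = L/(4πd²), so d = √(L/(4πS)) = √(4.11×10²⁸/(4π·1.357×10⁵)).

d ≈ 1.55×10¹¹ m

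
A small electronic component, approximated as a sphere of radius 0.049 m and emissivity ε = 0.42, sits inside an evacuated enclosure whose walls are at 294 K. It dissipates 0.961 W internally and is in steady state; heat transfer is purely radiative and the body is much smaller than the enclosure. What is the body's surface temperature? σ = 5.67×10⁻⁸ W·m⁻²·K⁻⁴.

For a small grey body in a large enclosure, net radiated power = εσA(T⁴ − T_w⁴).
Steady state: P = εσA(T⁴ − T_w⁴) with A = 4πr² = 0.03017 m².
T⁴ = P/(εσA) + T_w⁴ = 0.961/(0.42·5.67×10⁻⁸·0.03017) + (294)⁴
    = 1.337×10⁹ + 7.471×10⁹ = 8.809×10⁹ K⁴.

T ≈ 306 K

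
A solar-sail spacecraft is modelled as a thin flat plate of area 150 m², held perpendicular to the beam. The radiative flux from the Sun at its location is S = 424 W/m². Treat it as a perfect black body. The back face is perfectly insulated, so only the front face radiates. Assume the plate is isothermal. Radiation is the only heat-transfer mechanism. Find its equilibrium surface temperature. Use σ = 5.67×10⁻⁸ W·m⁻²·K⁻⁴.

At equilibrium, absorbed power = emitted power.
Absorbing cross-section = A = 150.0 m²; emitting surface = A = 150.0 m² (ratio 1).
S·A_cross = εσ·A_surf·T⁴  ⇒  T⁴ = S/(1σ).
T⁴ = 1.00·424/(1·5.67×10⁻⁸) = 7.478×10⁹ K⁴.
T = (7.478×10⁹)^(1/4).

T ≈ 294 K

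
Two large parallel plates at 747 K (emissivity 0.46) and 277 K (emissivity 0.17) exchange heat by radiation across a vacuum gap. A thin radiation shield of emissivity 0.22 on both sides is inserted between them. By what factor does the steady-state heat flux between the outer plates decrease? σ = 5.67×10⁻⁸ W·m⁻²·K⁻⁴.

Without shield: q₀ = σΔ(T⁴)/(1/ε₁+1/ε₂−1) with denominator 7.056.
With shield the two gaps are in series; the resistances add: (1/ε₁+1/ε_s−1)+(1/ε_s+1/ε₂−1) = 5.719+9.428 = 15.15.
Heat-flux ratio q₀/q = 15.15/7.056.

factor ≈ 2.15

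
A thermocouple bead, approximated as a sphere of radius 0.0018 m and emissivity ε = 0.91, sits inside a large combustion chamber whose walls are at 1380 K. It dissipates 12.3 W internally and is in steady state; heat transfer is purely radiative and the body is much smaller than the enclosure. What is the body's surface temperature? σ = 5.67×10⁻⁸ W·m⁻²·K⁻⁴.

T ≈ 1750 K

For a small grey body in a large enclosure, net radiated power = εσA(T⁴ − T_w⁴).
Steady state: P = εσA(T⁴ − T_w⁴) with A = 4πr² = 4.072×10⁻⁵ m².
T⁴ = P/(εσA) + T_w⁴ = 12.3/(0.91·5.67×10⁻⁸·4.072×10⁻⁵) + (1380)⁴
    = 5.855×10¹² + 3.627×10¹² = 9.482×10¹² K⁴.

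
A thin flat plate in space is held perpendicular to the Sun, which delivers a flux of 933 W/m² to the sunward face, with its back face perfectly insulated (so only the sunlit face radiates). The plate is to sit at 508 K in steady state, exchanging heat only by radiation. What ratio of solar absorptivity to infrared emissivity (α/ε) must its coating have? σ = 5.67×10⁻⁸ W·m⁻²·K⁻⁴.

α/ε ≈ 4.05

Balance: αS·A = εσ·1A·T⁴ ⇒ α/ε = σT⁴/S.
α/ε = 5.67×10⁻⁸·(508)⁴/933 = 5.67×10⁻⁸·6.660×10¹⁰/933.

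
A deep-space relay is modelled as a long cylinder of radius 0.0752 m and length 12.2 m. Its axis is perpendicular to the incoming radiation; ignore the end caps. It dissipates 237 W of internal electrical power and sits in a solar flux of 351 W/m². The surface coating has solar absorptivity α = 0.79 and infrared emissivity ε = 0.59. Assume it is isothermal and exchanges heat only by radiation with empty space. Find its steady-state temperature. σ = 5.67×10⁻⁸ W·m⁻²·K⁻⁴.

At steady state, absorbed solar power + internal power = radiated power.
Absorbed: α·S·A_cross = 0.79·351·1.835 = 508.8 W (cross-section 2rL).
Total input = 508.8 + 237 = 745.8 W.
Radiated: εσ·A_surf·T⁴ with A_surf = 2πrL = 5.764 m².
T⁴ = 745.8/(0.59·5.67×10⁻⁸·5.764) = 3.867×10⁹ K⁴.

T ≈ 249 K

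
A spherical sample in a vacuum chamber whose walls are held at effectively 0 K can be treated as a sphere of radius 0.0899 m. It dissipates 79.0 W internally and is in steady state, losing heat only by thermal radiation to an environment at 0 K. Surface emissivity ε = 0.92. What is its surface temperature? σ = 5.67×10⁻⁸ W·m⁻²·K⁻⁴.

T ≈ 349 K

Steady state: internal power = radiated power, P = εσA T⁴.
Radiating area A = 4πr² = 0.1016 m².
T⁴ = P/(εσA) = 79.0/(0.92·5.67×10⁻⁸·0.1016) = 1.491×10¹⁰ K⁴.
T = (1.491×10¹⁰)^(1/4).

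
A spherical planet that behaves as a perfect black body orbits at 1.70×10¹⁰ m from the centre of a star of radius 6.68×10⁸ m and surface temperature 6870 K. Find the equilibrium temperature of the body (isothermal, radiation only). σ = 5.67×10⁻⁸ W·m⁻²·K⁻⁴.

The star's surface emits σT_*⁴; at distance d the flux is S = σT_*⁴(R_*/d)².
S = 5.67×10⁻⁸·(6870)⁴·(6.68×10⁸/1.70×10¹⁰)² = 1.950×10⁵ W/m².
For an isothermal sphere T⁴ = (1−a)S/(4σ) = 8.598×10¹¹ K⁴.

T ≈ 963 K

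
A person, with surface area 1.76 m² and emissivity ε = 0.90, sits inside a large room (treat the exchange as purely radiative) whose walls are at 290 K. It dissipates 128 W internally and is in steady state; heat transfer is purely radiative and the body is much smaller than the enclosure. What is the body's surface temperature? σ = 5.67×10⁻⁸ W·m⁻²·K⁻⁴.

T ≈ 304 K

For a small grey body in a large enclosure, net radiated power = εσA(T⁴ − T_w⁴).
Steady state: P = εσA(T⁴ − T_w⁴) with A = 1.76 m².
T⁴ = P/(εσA) + T_w⁴ = 128/(0.90·5.67×10⁻⁸·1.760) + (290)⁴
    = 1.425×10⁹ + 7.073×10⁹ = 8.498×10⁹ K⁴.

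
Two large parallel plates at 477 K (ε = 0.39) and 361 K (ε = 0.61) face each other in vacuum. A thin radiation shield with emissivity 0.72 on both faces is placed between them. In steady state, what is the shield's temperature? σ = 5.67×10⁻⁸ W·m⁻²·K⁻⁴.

In steady state the net flux on the hot side equals that on the cold side.
σ(T₁⁴−T_s⁴)/D₁ = σ(T_s⁴−T₂⁴)/D₂, with D₁ = 1/ε₁+1/ε_s−1 = 2.953, D₂ = 1/ε_s+1/ε₂−1 = 2.028.
Solve for T_s⁴: T_s⁴ = (D₂·T₁⁴ + D₁·T₂⁴)/(D₁+D₂) = 3.115×10¹⁰ K⁴.

T_s ≈ 420 K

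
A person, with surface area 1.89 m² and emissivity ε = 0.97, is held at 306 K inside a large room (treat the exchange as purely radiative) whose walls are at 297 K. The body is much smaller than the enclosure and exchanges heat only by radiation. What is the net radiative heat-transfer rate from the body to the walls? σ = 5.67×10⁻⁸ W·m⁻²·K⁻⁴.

For a small grey body in a large enclosure: P_net = εσA(T_body⁴ − T_wall⁴).
A = 1.89 m²; T_body⁴ − T_wall⁴ = 8.768×10⁹ − 7.781×10⁹ = 9.869×10⁸ K⁴.
|P_net| = 0.97·5.67×10⁻⁸·1.890·9.869×10⁸.

P_net ≈ 103 W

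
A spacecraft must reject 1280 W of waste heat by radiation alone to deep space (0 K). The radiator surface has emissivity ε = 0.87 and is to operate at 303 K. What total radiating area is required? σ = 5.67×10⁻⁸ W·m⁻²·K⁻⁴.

P = εσA T⁴ ⇒ A = P/(εσT⁴).
T⁴ = 8.429×10⁹ K⁴.
A = 1280/(0.87 × 5.67×10⁻⁸ × 8.429×10⁹).

A ≈ 3.08 m²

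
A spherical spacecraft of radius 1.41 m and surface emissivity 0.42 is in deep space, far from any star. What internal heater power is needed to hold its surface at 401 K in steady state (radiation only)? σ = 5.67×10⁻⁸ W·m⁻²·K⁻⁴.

P ≈ 15400 W

P = εσ·4πr²·T⁴.
4πr² = 24.98 m²; T⁴ = 2.586×10¹⁰ K⁴.
P = 0.42·5.67×10⁻⁸·24.98·2.586×10¹⁰.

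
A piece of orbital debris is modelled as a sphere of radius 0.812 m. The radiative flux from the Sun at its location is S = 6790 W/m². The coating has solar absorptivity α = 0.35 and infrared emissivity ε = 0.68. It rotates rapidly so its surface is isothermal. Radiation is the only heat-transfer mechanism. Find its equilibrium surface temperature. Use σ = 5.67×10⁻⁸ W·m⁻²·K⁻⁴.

At equilibrium, absorbed power = emitted power.
Absorbing cross-section = πr² = 2.071 m²; emitting surface = 4πr² = 8.286 m² (ratio 4).
αS·A_cross = εσ·A_surf·T⁴  ⇒  T⁴ = αS/(ε·4σ).
T⁴ = 0.350·6790/(0.68·4·5.67×10⁻⁸) = 1.541×10¹⁰ K⁴.
T = (1.541×10¹⁰)^(1/4).

T ≈ 352 K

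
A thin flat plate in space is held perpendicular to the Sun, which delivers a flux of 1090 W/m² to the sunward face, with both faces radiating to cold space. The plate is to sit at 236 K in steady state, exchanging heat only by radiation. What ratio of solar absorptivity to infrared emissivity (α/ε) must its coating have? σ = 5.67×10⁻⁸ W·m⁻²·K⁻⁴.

Balance: αS·A = εσ·2A·T⁴ ⇒ α/ε = 2σT⁴/S.
α/ε = 2·5.67×10⁻⁸·(236)⁴/1090 = 2·5.67×10⁻⁸·3.102×10⁹/1090.

α/ε ≈ 0.323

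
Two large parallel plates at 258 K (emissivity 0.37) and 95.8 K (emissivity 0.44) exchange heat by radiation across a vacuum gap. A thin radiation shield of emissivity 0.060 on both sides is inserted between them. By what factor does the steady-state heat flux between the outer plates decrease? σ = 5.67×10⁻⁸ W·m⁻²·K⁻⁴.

factor ≈ 9.13

Without shield: q₀ = σΔ(T⁴)/(1/ε₁+1/ε₂−1) with denominator 3.975.
With shield the two gaps are in series; the resistances add: (1/ε₁+1/ε_s−1)+(1/ε_s+1/ε₂−1) = 18.37+17.94 = 36.31.
Heat-flux ratio q₀/q = 36.31/3.975.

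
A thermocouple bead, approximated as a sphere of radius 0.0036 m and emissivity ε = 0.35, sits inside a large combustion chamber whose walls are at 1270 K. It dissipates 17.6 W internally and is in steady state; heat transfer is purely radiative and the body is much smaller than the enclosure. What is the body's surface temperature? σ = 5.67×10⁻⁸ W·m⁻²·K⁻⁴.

For a small grey body in a large enclosure, net radiated power = εσA(T⁴ − T_w⁴).
Steady state: P = εσA(T⁴ − T_w⁴) with A = 4πr² = 1.629×10⁻⁴ m².
T⁴ = P/(εσA) + T_w⁴ = 17.6/(0.35·5.67×10⁻⁸·1.629×10⁻⁴) + (1270)⁴
    = 5.446×10¹² + 2.601×10¹² = 8.047×10¹² K⁴.

T ≈ 1680 K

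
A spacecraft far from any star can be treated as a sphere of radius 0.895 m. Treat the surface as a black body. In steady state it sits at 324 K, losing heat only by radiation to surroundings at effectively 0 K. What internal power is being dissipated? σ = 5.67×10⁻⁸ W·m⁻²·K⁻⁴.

P ≈ 6290 W

Steady state: P = εσA T⁴.
A = 4πr² = 10.07 m²; T⁴ = (324)⁴ = 1.102×10¹⁰ K⁴.
P = 1.0 × 5.67×10⁻⁸ × 10.07 × 1.102×10¹⁰.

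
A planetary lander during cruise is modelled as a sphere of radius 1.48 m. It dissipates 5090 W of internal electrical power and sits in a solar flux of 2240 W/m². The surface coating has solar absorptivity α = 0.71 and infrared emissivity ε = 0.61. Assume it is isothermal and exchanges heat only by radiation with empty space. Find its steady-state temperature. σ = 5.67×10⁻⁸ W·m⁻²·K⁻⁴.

At steady state, absorbed solar power + internal power = radiated power.
Absorbed: α·S·A_cross = 0.71·2240·6.881 = 10940 W (cross-section πr²).
Total input = 10940 + 5090 = 16030 W.
Radiated: εσ·A_surf·T⁴ with A_surf = 4πr² = 27.53 m².
T⁴ = 16030/(0.61·5.67×10⁻⁸·27.53) = 1.684×10¹⁰ K⁴.

T ≈ 360 K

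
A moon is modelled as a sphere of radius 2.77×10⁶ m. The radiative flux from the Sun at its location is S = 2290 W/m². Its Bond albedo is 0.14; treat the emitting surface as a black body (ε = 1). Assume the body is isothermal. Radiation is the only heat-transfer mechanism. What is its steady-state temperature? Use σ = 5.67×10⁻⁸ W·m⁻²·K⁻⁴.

T ≈ 305 K

At equilibrium, absorbed power = emitted power.
Absorbing cross-section = πr² = 2.411×10¹³ m²; emitting surface = 4πr² = 9.642×10¹³ m² (ratio 4).
(1−a)S·A_cross = εσ·A_surf·T⁴  ⇒  T⁴ = (1−a)S/(4σ).
T⁴ = 0.860·2290/(4·5.67×10⁻⁸) = 8.683×10⁹ K⁴.
T = (8.683×10⁹)^(1/4).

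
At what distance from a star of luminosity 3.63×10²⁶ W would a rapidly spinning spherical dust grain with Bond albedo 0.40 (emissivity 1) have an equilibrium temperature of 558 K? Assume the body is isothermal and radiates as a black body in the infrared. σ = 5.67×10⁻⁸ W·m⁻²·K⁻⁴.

d ≈ 2.81×10¹⁰ m

For an isothermal black-emitting sphere, (1−a)S·πr² = σ·4πr²·T⁴ ⇒ S = 4σT⁴/(1−a).
S = 4·5.67×10⁻⁸·(558)⁴/0.600 = 36650 W/m².
Flux falls as S = L/(4πd²), so d = √(L/(4πS)) = √(3.63×10²⁶/(4π·36650)).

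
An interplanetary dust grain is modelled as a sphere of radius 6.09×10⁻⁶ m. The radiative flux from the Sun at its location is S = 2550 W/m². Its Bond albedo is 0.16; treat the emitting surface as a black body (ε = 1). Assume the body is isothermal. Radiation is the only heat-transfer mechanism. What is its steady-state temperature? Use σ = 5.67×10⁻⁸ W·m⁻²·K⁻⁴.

At equilibrium, absorbed power = emitted power.
Absorbing cross-section = πr² = 1.165×10⁻¹⁰ m²; emitting surface = 4πr² = 4.661×10⁻¹⁰ m² (ratio 4).
(1−a)S·A_cross = εσ·A_surf·T⁴  ⇒  T⁴ = (1−a)S/(4σ).
T⁴ = 0.840·2550/(4·5.67×10⁻⁸) = 9.444×10⁹ K⁴.
T = (9.444×10⁹)^(1/4).

T ≈ 312 K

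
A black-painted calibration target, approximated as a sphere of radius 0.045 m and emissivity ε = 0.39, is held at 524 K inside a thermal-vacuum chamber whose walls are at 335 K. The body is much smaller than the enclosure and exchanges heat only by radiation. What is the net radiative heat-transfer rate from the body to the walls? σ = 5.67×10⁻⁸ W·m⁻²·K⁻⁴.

For a small grey body in a large enclosure: P_net = εσA(T_body⁴ − T_wall⁴).
A = 4πr² = 0.02545 m²; T_body⁴ − T_wall⁴ = 7.539×10¹⁰ − 1.259×10¹⁰ = 6.280×10¹⁰ K⁴.
|P_net| = 0.39·5.67×10⁻⁸·0.02545·6.280×10¹⁰.

P_net ≈ 35.3 W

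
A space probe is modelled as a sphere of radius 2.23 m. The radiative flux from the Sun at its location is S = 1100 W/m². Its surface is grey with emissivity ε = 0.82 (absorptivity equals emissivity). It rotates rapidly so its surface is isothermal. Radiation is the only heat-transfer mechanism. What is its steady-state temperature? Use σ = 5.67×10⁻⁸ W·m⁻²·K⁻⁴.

At equilibrium, absorbed power = emitted power.
Absorbing cross-section = πr² = 15.62 m²; emitting surface = 4πr² = 62.49 m² (ratio 4).
εS·A_cross = εσ·A_surf·T⁴  ⇒  T⁴ = S/(4σ)   (ε cancels).
T⁴ = 1100/(4·5.67×10⁻⁸) = 4.850×10⁹ K⁴.
T = (4.850×10⁹)^(1/4).

T ≈ 264 K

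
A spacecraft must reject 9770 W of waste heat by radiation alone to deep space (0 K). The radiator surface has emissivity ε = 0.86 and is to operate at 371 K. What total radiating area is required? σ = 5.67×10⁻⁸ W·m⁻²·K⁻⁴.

P = εσA T⁴ ⇒ A = P/(εσT⁴).
T⁴ = 1.895×10¹⁰ K⁴.
A = 9770/(0.86 × 5.67×10⁻⁸ × 1.895×10¹⁰).

A ≈ 10.6 m²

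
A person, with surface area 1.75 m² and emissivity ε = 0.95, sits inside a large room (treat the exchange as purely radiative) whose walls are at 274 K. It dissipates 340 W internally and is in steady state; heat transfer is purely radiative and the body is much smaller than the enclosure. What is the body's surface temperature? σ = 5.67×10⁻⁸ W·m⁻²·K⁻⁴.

For a small grey body in a large enclosure, net radiated power = εσA(T⁴ − T_w⁴).
Steady state: P = εσA(T⁴ − T_w⁴) with A = 1.75 m².
T⁴ = P/(εσA) + T_w⁴ = 340/(0.95·5.67×10⁻⁸·1.750) + (274)⁴
    = 3.607×10⁹ + 5.636×10⁹ = 9.243×10⁹ K⁴.

T ≈ 310 K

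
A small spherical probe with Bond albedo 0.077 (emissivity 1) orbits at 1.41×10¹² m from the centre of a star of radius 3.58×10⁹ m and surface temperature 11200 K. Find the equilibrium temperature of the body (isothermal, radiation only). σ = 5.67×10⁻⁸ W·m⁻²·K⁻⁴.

T ≈ 391 K

The star's surface emits σT_*⁴; at distance d the flux is S = σT_*⁴(R_*/d)².
S = 5.67×10⁻⁸·(11200)⁴·(3.58×10⁹/1.41×10¹²)² = 5752 W/m².
For an isothermal sphere T⁴ = (1−a)S/(4σ) = 2.341×10¹⁰ K⁴.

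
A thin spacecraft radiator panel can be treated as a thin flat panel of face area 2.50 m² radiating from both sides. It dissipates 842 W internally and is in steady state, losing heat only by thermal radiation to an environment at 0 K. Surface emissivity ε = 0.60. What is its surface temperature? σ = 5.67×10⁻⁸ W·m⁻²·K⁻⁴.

Steady state: internal power = radiated power, P = εσA T⁴.
Radiating area A = 2·2.50 = 5.000 m².
T⁴ = P/(εσA) = 842/(0.60·5.67×10⁻⁸·5.000) = 4.950×10⁹ K⁴.
T = (4.950×10⁹)^(1/4).

T ≈ 265 K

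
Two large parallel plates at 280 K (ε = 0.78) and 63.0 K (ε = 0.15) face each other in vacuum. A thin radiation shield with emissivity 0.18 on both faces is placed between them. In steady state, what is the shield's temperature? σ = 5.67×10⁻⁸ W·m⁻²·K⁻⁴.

T_s ≈ 252 K

In steady state the net flux on the hot side equals that on the cold side.
σ(T₁⁴−T_s⁴)/D₁ = σ(T_s⁴−T₂⁴)/D₂, with D₁ = 1/ε₁+1/ε_s−1 = 5.838, D₂ = 1/ε_s+1/ε₂−1 = 11.22.
Solve for T_s⁴: T_s⁴ = (D₂·T₁⁴ + D₁·T₂⁴)/(D₁+D₂) = 4.049×10⁹ K⁴.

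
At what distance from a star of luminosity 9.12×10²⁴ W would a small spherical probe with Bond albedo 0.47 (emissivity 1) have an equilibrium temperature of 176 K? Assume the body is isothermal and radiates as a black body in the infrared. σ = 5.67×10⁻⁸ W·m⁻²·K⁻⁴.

d ≈ 4.20×10¹⁰ m

For an isothermal black-emitting sphere, (1−a)S·πr² = σ·4πr²·T⁴ ⇒ S = 4σT⁴/(1−a).
S = 4·5.67×10⁻⁸·(176)⁴/0.530 = 410.6 W/m².
Flux falls as S = L/(4πd²), so d = √(L/(4πS)) = √(9.12×10²⁴/(4π·410.6)).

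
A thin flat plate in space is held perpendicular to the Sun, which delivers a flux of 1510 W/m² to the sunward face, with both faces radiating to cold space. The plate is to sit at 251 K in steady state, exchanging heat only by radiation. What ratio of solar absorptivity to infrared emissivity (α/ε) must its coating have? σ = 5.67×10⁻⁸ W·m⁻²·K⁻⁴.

Balance: αS·A = εσ·2A·T⁴ ⇒ α/ε = 2σT⁴/S.
α/ε = 2·5.67×10⁻⁸·(251)⁴/1510 = 2·5.67×10⁻⁸·3.969×10⁹/1510.

α/ε ≈ 0.298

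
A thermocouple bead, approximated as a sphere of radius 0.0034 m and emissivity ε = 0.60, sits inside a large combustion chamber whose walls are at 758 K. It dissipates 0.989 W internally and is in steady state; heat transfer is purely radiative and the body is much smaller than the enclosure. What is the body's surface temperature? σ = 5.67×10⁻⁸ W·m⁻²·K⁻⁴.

For a small grey body in a large enclosure, net radiated power = εσA(T⁴ − T_w⁴).
Steady state: P = εσA(T⁴ − T_w⁴) with A = 4πr² = 1.453×10⁻⁴ m².
T⁴ = P/(εσA) + T_w⁴ = 0.989/(0.60·5.67×10⁻⁸·1.453×10⁻⁴) + (758)⁴
    = 2.001×10¹¹ + 3.301×10¹¹ = 5.302×10¹¹ K⁴.

T ≈ 853 K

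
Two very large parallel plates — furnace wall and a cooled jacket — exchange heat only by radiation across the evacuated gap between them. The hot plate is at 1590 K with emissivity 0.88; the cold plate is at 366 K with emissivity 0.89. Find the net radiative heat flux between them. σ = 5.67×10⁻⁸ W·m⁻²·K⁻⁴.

For two infinite grey parallel plates, q = σ(T₁⁴ − T₂⁴)/(1/ε₁ + 1/ε₂ − 1).
T₁⁴ − T₂⁴ = 6.391×10¹² − 1.794×10¹⁰ = 6.373×10¹² K⁴.
1/ε₁ + 1/ε₂ − 1 = 1.136 + 1.124 − 1 = 1.260.
q = 5.67×10⁻⁸ × 6.373×10¹² / 1.260.

q ≈ 2.87×10⁵ W/m²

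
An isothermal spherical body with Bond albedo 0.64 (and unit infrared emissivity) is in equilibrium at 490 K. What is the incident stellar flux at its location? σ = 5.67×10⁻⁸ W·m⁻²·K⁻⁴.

S ≈ 36300 W/m²

(1−a)S·πr² = σ·4πr²·T⁴ ⇒ S = 4σT⁴/(1−a).
S = 4·5.67×10⁻⁸·5.765×10¹⁰/0.360.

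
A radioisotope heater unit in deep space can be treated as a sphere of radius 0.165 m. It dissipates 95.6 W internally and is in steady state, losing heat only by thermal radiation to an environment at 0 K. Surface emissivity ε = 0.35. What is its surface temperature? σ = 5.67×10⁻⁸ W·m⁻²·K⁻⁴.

T ≈ 344 K

Steady state: internal power = radiated power, P = εσA T⁴.
Radiating area A = 4πr² = 0.3421 m².
T⁴ = P/(εσA) = 95.6/(0.35·5.67×10⁻⁸·0.3421) = 1.408×10¹⁰ K⁴.
T = (1.408×10¹⁰)^(1/4).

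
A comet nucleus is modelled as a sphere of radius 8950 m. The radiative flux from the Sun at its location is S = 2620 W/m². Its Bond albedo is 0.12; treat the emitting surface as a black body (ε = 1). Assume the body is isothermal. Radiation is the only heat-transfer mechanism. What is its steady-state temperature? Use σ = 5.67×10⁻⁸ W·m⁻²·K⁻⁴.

T ≈ 318 K

At equilibrium, absorbed power = emitted power.
Absorbing cross-section = πr² = 2.516×10⁸ m²; emitting surface = 4πr² = 1.007×10⁹ m² (ratio 4).
(1−a)S·A_cross = εσ·A_surf·T⁴  ⇒  T⁴ = (1−a)S/(4σ).
T⁴ = 0.880·2620/(4·5.67×10⁻⁸) = 1.017×10¹⁰ K⁴.
T = (1.017×10¹⁰)^(1/4).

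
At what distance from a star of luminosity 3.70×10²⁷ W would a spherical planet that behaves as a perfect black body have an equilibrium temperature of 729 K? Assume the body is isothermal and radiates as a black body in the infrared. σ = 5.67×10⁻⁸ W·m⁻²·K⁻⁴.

d ≈ 6.78×10¹⁰ m

For an isothermal black-emitting sphere, (1−a)S·πr² = σ·4πr²·T⁴ ⇒ S = 4σT⁴/(1−a).
S = 4·5.67×10⁻⁸·(729)⁴/1.00 = 64060 W/m².
Flux falls as S = L/(4πd²), so d = √(L/(4πS)) = √(3.70×10²⁷/(4π·64060)).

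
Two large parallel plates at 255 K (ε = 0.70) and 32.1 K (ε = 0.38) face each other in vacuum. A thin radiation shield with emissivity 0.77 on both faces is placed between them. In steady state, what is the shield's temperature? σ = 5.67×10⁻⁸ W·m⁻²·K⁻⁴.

In steady state the net flux on the hot side equals that on the cold side.
σ(T₁⁴−T_s⁴)/D₁ = σ(T_s⁴−T₂⁴)/D₂, with D₁ = 1/ε₁+1/ε_s−1 = 1.727, D₂ = 1/ε_s+1/ε₂−1 = 2.930.
Solve for T_s⁴: T_s⁴ = (D₂·T₁⁴ + D₁·T₂⁴)/(D₁+D₂) = 2.661×10⁹ K⁴.

T_s ≈ 227 K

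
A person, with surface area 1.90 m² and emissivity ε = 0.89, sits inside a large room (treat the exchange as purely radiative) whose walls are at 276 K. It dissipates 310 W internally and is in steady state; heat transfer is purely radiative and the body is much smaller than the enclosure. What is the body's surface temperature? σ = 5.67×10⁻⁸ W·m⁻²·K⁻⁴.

T ≈ 308 K

For a small grey body in a large enclosure, net radiated power = εσA(T⁴ − T_w⁴).
Steady state: P = εσA(T⁴ − T_w⁴) with A = 1.90 m².
T⁴ = P/(εσA) + T_w⁴ = 310/(0.89·5.67×10⁻⁸·1.900) + (276)⁴
    = 3.233×10⁹ + 5.803×10⁹ = 9.036×10⁹ K⁴.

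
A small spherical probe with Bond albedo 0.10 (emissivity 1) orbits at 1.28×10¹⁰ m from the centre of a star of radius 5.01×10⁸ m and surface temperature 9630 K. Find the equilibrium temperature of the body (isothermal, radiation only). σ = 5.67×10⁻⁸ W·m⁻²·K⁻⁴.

T ≈ 1310 K

The star's surface emits σT_*⁴; at distance d the flux is S = σT_*⁴(R_*/d)².
S = 5.67×10⁻⁸·(9630)⁴·(5.01×10⁸/1.28×10¹⁰)² = 7.470×10⁵ W/m².
For an isothermal sphere T⁴ = (1−a)S/(4σ) = 2.964×10¹² K⁴.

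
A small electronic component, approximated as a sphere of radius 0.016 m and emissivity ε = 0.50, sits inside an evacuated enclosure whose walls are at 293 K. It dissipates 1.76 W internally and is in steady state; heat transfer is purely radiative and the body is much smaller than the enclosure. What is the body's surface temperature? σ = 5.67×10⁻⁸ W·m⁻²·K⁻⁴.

For a small grey body in a large enclosure, net radiated power = εσA(T⁴ − T_w⁴).
Steady state: P = εσA(T⁴ − T_w⁴) with A = 4πr² = 0.003217 m².
T⁴ = P/(εσA) + T_w⁴ = 1.76/(0.50·5.67×10⁻⁸·0.003217) + (293)⁴
    = 1.930×10¹⁰ + 7.370×10⁹ = 2.667×10¹⁰ K⁴.

T ≈ 404 K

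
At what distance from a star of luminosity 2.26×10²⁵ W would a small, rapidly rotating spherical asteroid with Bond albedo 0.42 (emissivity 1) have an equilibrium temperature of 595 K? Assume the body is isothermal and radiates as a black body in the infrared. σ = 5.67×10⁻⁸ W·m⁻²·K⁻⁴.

For an isothermal black-emitting sphere, (1−a)S·πr² = σ·4πr²·T⁴ ⇒ S = 4σT⁴/(1−a).
S = 4·5.67×10⁻⁸·(595)⁴/0.580 = 49010 W/m².
Flux falls as S = L/(4πd²), so d = √(L/(4πS)) = √(2.26×10²⁵/(4π·49010)).

d ≈ 6.06×10⁹ m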